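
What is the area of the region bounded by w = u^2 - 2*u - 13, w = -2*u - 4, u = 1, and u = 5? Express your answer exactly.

24

The difference (u^2 - 2*u - 13) - (-2*u - 4) = u^2 - 9 changes sign at u = 3 inside [1, 5], so split the integral there.
∫[1,3] (u^2 - 9) du = -28/3; the area of that piece is 28/3.
∫[3,5] (u^2 - 9) du = 44/3.
Total area = 28/3 + 44/3 = 24.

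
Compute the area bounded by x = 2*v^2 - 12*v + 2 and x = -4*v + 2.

64/3

Both boundary curves give x as a function of v, so integrate with respect to v. Setting them equal: 2*v^2 - 8*v = 0, i.e. 2*v*(v - 4) = 0, so they meet at v = 0, 4.
For v in [0, 4], x = 2*v^2 - 12*v + 2 is on the left; area = ∫[0,4] (-(2*v^2 - 8*v)) dv = 64/3.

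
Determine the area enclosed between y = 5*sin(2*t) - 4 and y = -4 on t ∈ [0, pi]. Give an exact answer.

The difference (5*sin(2*t) - 4) - (-4) = 5*sin(2*t) changes sign at t = pi/2 inside [0, pi], so split the integral there.
∫[0,pi/2] (5*sin(2*t)) dt = 5.
∫[pi/2,pi] (5*sin(2*t)) dt = -5; the area of that piece is 5.
Total area = 5 + 5 = 10.

10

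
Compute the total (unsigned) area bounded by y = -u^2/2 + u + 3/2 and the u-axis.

The curve meets the u-axis where -u^2/2 + u + 3/2 = 0, i.e. -(u - 3)*(u + 1)/2 = 0, at u = -1, 3.
On [-1, 3] the curve lies above the axis; ∫[-1,3] (-u^2/2 + u + 3/2) du = 16/3, giving area 16/3.

16/3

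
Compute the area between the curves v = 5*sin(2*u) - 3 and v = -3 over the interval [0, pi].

10

The difference (5*sin(2*u) - 3) - (-3) = 5*sin(2*u) changes sign at u = pi/2 inside [0, pi], so split the integral there.
∫[0,pi/2] (5*sin(2*u)) du = 5.
∫[pi/2,pi] (5*sin(2*u)) du = -5; the area of that piece is 5.
Total area = 5 + 5 = 10.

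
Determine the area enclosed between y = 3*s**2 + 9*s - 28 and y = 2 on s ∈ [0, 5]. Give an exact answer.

The difference (3*s**2 + 9*s - 28) - (2) = 3*s**2 + 9*s - 30 changes sign at s = 2 inside [0, 5], so split the integral there.
∫[0,2] (3*s**2 + 9*s - 30) ds = -34; the area of that piece is 34.
∫[2,5] (3*s**2 + 9*s - 30) ds = 243/2.
Total area = 34 + 243/2 = 311/2.

311/2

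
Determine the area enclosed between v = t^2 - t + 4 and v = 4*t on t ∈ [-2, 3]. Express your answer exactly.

155/6

The difference (t^2 - t + 4) - (4*t) = t^2 - 5*t + 4 changes sign at t = 1 inside [-2, 3], so split the integral there.
∫[-2,1] (t^2 - 5*t + 4) dt = 45/2.
∫[1,3] (t^2 - 5*t + 4) dt = -10/3; the area of that piece is 10/3.
Total area = 45/2 + 10/3 = 155/6.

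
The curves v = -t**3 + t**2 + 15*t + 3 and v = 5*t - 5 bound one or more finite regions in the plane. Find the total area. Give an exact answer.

Set the curves equal: -t**3 + t**2 + 15*t + 3 = 5*t - 5, so -t**3 + t**2 + 10*t + 8 = 0, which factors as -(t - 4)*(t + 1)*(t + 2) = 0. The curves meet at t = -2, -1, 4.
On [-2, -1], v = 5*t - 5 is on top; that piece has area ∫[-2,-1] (-(-t**3 + t**2 + 10*t + 8)) dt = 11/12.
On [-1, 4], v = -t**3 + t**2 + 15*t + 3 is on top; that piece has area ∫[-1,4] (-t**3 + t**2 + 10*t + 8) dt = 875/12.
Total enclosed area = 11/12 + 875/12 = 443/6.

443/6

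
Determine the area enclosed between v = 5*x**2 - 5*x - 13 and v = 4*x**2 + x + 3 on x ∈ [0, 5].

340/3

On [0, 5], (5*x**2 - 5*x - 13) - (4*x**2 + x + 3) = x**2 - 6*x - 16 is ≤ 0 throughout, so the area is a single integral of |x**2 - 6*x - 16|.
∫[0,5] (x**2 - 6*x - 16) dx = -340/3; the area of that piece is 340/3.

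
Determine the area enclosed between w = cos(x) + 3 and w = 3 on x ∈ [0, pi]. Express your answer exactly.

2

The difference (cos(x) + 3) - (3) = cos(x) changes sign at x = pi/2 inside [0, pi], so split the integral there.
∫[0,pi/2] (cos(x)) dx = 1.
∫[pi/2,pi] (cos(x)) dx = -1; the area of that piece is 1.
Total area = 1 + 1 = 2.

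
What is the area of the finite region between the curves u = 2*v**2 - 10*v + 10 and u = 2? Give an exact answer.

Both boundary curves give u as a function of v, so integrate with respect to v. Setting them equal: 2*v**2 - 10*v + 8 = 0, i.e. 2*(v - 4)*(v - 1) = 0, so they meet at v = 1, 4.
For v in [1, 4], u = 2*v**2 - 10*v + 10 is on the left; area = ∫[1,4] (-(2*v**2 - 10*v + 8)) dv = 9.

9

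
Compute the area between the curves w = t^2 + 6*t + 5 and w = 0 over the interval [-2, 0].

4

The difference (t^2 + 6*t + 5) - (0) = t^2 + 6*t + 5 changes sign at t = -1 inside [-2, 0], so split the integral there.
∫[-2,-1] (t^2 + 6*t + 5) dt = -5/3; the area of that piece is 5/3.
∫[-1,0] (t^2 + 6*t + 5) dt = 7/3.
Total area = 5/3 + 7/3 = 4.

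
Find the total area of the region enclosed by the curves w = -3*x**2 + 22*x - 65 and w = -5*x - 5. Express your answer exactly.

Set the curves equal: -3*x**2 + 22*x - 65 = -5*x - 5, so -3*x**2 + 27*x - 60 = 0, which factors as -3*(x - 5)*(x - 4) = 0. The curves meet at x = 4, 5.
On [4, 5], w = -3*x**2 + 22*x - 65 is on top; that piece has area ∫[4,5] (-3*x**2 + 27*x - 60) dx = 1/2.

1/2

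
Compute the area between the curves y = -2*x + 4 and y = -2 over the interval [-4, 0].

On [-4, 0], (-2*x + 4) - (-2) = -2*x + 6 is ≥ 0 throughout, so the area is a single integral of |-2*x + 6|.
∫[-4,0] (-2*x + 6) dx = 40.

40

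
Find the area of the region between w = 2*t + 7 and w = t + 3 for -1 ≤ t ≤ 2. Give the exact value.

On [-1, 2], (2*t + 7) - (t + 3) = t + 4 is ≥ 0 throughout, so the area is a single integral of |t + 4|.
∫[-1,2] (t + 4) dt = 27/2.

27/2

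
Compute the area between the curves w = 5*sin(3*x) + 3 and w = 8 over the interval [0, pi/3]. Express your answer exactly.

On [0, pi/3], (5*sin(3*x) + 3) - (8) = 5*sin(3*x) - 5 is ≤ 0 throughout, so the area is a single integral of |5*sin(3*x) - 5|.
∫[0,pi/3] (5*sin(3*x) - 5) dx = 10/3 - 5*pi/3; the area of that piece is -10/3 + 5*pi/3.

-10/3 + 5*pi/3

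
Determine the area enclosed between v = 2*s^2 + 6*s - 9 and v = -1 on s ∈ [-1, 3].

40

The difference (2*s^2 + 6*s - 9) - (-1) = 2*s^2 + 6*s - 8 changes sign at s = 1 inside [-1, 3], so split the integral there.
∫[-1,1] (2*s^2 + 6*s - 8) ds = -44/3; the area of that piece is 44/3.
∫[1,3] (2*s^2 + 6*s - 8) ds = 76/3.
Total area = 44/3 + 76/3 = 40.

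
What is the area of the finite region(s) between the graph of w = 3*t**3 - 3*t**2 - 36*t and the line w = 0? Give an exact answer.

The curve meets the t-axis where 3*t**3 - 3*t**2 - 36*t = 0, i.e. 3*t*(t - 4)*(t + 3) = 0, at t = -3, 0, 4.
On [-3, 0] the curve lies above the axis; ∫[-3,0] (3*t**3 - 3*t**2 - 36*t) dt = 297/4, giving area 297/4.
On [0, 4] the curve lies below the axis; ∫[0,4] (3*t**3 - 3*t**2 - 36*t) dt = -160, giving area 160.
Total area = 297/4 + 160 = 937/4.

937/4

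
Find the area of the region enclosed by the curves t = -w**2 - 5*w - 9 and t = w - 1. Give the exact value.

4/3

Both boundary curves give t as a function of w, so integrate with respect to w. Setting them equal: -w**2 - 6*w - 8 = 0, i.e. -(w + 2)*(w + 4) = 0, so they meet at w = -4, -2.
For w in [-4, -2], t = -w**2 - 5*w - 9 is on the right; area = ∫[-4,-2] (-w**2 - 6*w - 8) dw = 4/3.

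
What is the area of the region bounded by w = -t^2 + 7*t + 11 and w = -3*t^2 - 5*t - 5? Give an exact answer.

Set the curves equal: -t^2 + 7*t + 11 = -3*t^2 - 5*t - 5, so 2*t^2 + 12*t + 16 = 0, which factors as 2*(t + 2)*(t + 4) = 0. The curves meet at t = -4, -2.
On [-4, -2], w = -3*t^2 - 5*t - 5 is on top; that piece has area ∫[-4,-2] (-(2*t^2 + 12*t + 16)) dt = 8/3.

8/3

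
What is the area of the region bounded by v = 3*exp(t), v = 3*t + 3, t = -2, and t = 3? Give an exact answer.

On [-2, 3], (3*exp(t)) - (3*t + 3) = -3*t + 3*exp(t) - 3 is ≥ 0 throughout, so the area is a single integral of |-3*t + 3*exp(t) - 3|.
∫[-2,3] (-3*t + 3*exp(t) - 3) dt = -45/2 - 3*exp(-2) + 3*exp(3).

-45/2 - 3*exp(-2) + 3*exp(3)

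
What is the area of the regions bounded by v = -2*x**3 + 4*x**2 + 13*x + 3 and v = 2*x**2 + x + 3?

253/6

Set the curves equal: -2*x**3 + 4*x**2 + 13*x + 3 = 2*x**2 + x + 3, so -2*x**3 + 2*x**2 + 12*x = 0, which factors as -2*x*(x - 3)*(x + 2) = 0. The curves meet at x = -2, 0, 3.
On [-2, 0], v = 2*x**2 + x + 3 is on top; that piece has area ∫[-2,0] (-(-2*x**3 + 2*x**2 + 12*x)) dx = 32/3.
On [0, 3], v = -2*x**3 + 4*x**2 + 13*x + 3 is on top; that piece has area ∫[0,3] (-2*x**3 + 2*x**2 + 12*x) dx = 63/2.
Total enclosed area = 32/3 + 63/2 = 253/6.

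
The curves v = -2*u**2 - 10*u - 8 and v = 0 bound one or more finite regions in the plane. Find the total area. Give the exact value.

9

Set the curves equal: -2*u**2 - 10*u - 8 = 0, so -2*u**2 - 10*u - 8 = 0, which factors as -2*(u + 1)*(u + 4) = 0. The curves meet at u = -4, -1.
On [-4, -1], v = -2*u**2 - 10*u - 8 is on top; that piece has area ∫[-4,-1] (-2*u**2 - 10*u - 8) du = 9.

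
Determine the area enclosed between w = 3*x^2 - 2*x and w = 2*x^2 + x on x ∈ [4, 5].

41/6

On [4, 5], (3*x^2 - 2*x) - (2*x^2 + x) = x^2 - 3*x is ≥ 0 throughout, so the area is a single integral of |x^2 - 3*x|.
∫[4,5] (x^2 - 3*x) dx = 41/6.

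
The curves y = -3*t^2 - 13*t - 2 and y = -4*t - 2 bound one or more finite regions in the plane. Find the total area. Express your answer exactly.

27/2

Set the curves equal: -3*t^2 - 13*t - 2 = -4*t - 2, so -3*t^2 - 9*t = 0, which factors as -3*t*(t + 3) = 0. The curves meet at t = -3, 0.
On [-3, 0], y = -3*t^2 - 13*t - 2 is on top; that piece has area ∫[-3,0] (-3*t^2 - 9*t) dt = 27/2.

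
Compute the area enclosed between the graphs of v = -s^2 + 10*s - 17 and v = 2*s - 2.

Set the curves equal: -s^2 + 10*s - 17 = 2*s - 2, so -s^2 + 8*s - 15 = 0, which factors as -(s - 5)*(s - 3) = 0. The curves meet at s = 3, 5.
On [3, 5], v = -s^2 + 10*s - 17 is on top; that piece has area ∫[3,5] (-s^2 + 8*s - 15) ds = 4/3.

4/3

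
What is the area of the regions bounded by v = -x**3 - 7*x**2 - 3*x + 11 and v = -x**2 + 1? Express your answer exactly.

Set the curves equal: -x**3 - 7*x**2 - 3*x + 11 = -x**2 + 1, so -x**3 - 6*x**2 - 3*x + 10 = 0, which factors as -(x - 1)*(x + 2)*(x + 5) = 0. The curves meet at x = -5, -2, 1.
On [-5, -2], v = -x**2 + 1 is on top; that piece has area ∫[-5,-2] (-(-x**3 - 6*x**2 - 3*x + 10)) dx = 81/4.
On [-2, 1], v = -x**3 - 7*x**2 - 3*x + 11 is on top; that piece has area ∫[-2,1] (-x**3 - 6*x**2 - 3*x + 10) dx = 81/4.
Total enclosed area = 81/4 + 81/4 = 81/2.

81/2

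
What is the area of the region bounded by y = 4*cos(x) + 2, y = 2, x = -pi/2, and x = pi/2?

8

On [-pi/2, pi/2], (4*cos(x) + 2) - (2) = 4*cos(x) is ≥ 0 throughout, so the area is a single integral of |4*cos(x)|.
∫[-pi/2,pi/2] (4*cos(x)) dx = 8.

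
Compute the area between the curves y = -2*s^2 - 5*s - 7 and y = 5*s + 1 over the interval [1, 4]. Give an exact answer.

On [1, 4], (-2*s^2 - 5*s - 7) - (5*s + 1) = -2*s^2 - 10*s - 8 is ≤ 0 throughout, so the area is a single integral of |-2*s^2 - 10*s - 8|.
∫[1,4] (-2*s^2 - 10*s - 8) ds = -141; the area of that piece is 141.

141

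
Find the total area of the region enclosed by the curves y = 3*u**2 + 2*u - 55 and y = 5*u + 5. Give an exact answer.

729/2

Set the curves equal: 3*u**2 + 2*u - 55 = 5*u + 5, so 3*u**2 - 3*u - 60 = 0, which factors as 3*(u - 5)*(u + 4) = 0. The curves meet at u = -4, 5.
On [-4, 5], y = 5*u + 5 is on top; that piece has area ∫[-4,5] (-(3*u**2 - 3*u - 60)) du = 729/2.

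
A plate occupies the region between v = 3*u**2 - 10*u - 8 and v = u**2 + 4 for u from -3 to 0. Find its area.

119/3

The difference (3*u**2 - 10*u - 8) - (u**2 + 4) = 2*u**2 - 10*u - 12 changes sign at u = -1 inside [-3, 0], so split the integral there.
∫[-3,-1] (2*u**2 - 10*u - 12) du = 100/3.
∫[-1,0] (2*u**2 - 10*u - 12) du = -19/3; the area of that piece is 19/3.
Total area = 100/3 + 19/3 = 119/3.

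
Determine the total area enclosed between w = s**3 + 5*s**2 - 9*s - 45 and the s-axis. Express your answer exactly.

568/3

The curve meets the s-axis where s**3 + 5*s**2 - 9*s - 45 = 0, i.e. (s - 3)*(s + 3)*(s + 5) = 0, at s = -5, -3, 3.
On [-5, -3] the curve lies above the axis; ∫[-5,-3] (s**3 + 5*s**2 - 9*s - 45) ds = 28/3, giving area 28/3.
On [-3, 3] the curve lies below the axis; ∫[-3,3] (s**3 + 5*s**2 - 9*s - 45) ds = -180, giving area 180.
Total area = 28/3 + 180 = 568/3.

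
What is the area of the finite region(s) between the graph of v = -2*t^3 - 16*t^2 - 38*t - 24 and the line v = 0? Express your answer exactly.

The curve meets the t-axis where -2*t^3 - 16*t^2 - 38*t - 24 = 0, i.e. -2*(t + 1)*(t + 3)*(t + 4) = 0, at t = -4, -3, -1.
On [-4, -3] the curve lies below the axis; ∫[-4,-3] (-2*t^3 - 16*t^2 - 38*t - 24) dt = -5/6, giving area 5/6.
On [-3, -1] the curve lies above the axis; ∫[-3,-1] (-2*t^3 - 16*t^2 - 38*t - 24) dt = 16/3, giving area 16/3.
Total area = 5/6 + 16/3 = 37/6.

37/6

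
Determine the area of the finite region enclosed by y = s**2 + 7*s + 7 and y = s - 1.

4/3

Set the curves equal: s**2 + 7*s + 7 = s - 1, so s**2 + 6*s + 8 = 0, which factors as (s + 2)*(s + 4) = 0. The curves meet at s = -4, -2.
On [-4, -2], y = s - 1 is on top; that piece has area ∫[-4,-2] (-(s**2 + 6*s + 8)) ds = 4/3.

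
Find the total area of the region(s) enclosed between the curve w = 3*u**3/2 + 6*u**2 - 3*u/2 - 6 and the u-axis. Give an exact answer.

The curve meets the u-axis where 3*u**3/2 + 6*u**2 - 3*u/2 - 6 = 0, i.e. 3*(u - 1)*(u + 1)*(u + 4)/2 = 0, at u = -4, -1, 1.
On [-4, -1] the curve lies above the axis; ∫[-4,-1] (3*u**3/2 + 6*u**2 - 3*u/2 - 6) du = 189/8, giving area 189/8.
On [-1, 1] the curve lies below the axis; ∫[-1,1] (3*u**3/2 + 6*u**2 - 3*u/2 - 6) du = -8, giving area 8.
Total area = 189/8 + 8 = 253/8.

253/8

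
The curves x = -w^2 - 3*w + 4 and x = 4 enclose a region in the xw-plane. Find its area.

Both boundary curves give x as a function of w, so integrate with respect to w. Setting them equal: -w^2 - 3*w = 0, i.e. -w*(w + 3) = 0, so they meet at w = -3, 0.
For w in [-3, 0], x = -w^2 - 3*w + 4 is on the right; area = ∫[-3,0] (-w^2 - 3*w) dw = 9/2.

9/2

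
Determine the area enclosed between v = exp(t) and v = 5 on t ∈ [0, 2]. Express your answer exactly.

The difference (exp(t)) - (5) = exp(t) - 5 changes sign at t = log(5) inside [0, 2], so split the integral there.
∫[0,log(5)] (exp(t) - 5) dt = 4 - log(3125); the area of that piece is -4 + log(3125).
∫[log(5),2] (exp(t) - 5) dt = -15 + exp(2) + 5*log(5).
Total area = (-4 + log(3125)) + (-15 + exp(2) + 5*log(5)) = -19 + exp(2) + 10*log(5).

-19 + exp(2) + 10*log(5)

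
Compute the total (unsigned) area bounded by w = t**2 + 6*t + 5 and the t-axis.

The curve meets the t-axis where t**2 + 6*t + 5 = 0, i.e. (t + 1)*(t + 5) = 0, at t = -5, -1.
On [-5, -1] the curve lies below the axis; ∫[-5,-1] (t**2 + 6*t + 5) dt = -32/3, giving area 32/3.

32/3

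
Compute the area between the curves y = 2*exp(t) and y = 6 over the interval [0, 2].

-22 + 12*log(3) + 2*exp(2)

The difference (2*exp(t)) - (6) = 2*exp(t) - 6 changes sign at t = log(3) inside [0, 2], so split the integral there.
∫[0,log(3)] (2*exp(t) - 6) dt = 4 - log(729); the area of that piece is -4 + log(729).
∫[log(3),2] (2*exp(t) - 6) dt = -18 + 6*log(3) + 2*exp(2).
Total area = (-4 + log(729)) + (-18 + 6*log(3) + 2*exp(2)) = -22 + 12*log(3) + 2*exp(2).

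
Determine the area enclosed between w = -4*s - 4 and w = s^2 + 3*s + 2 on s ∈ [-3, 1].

The difference (-4*s - 4) - (s^2 + 3*s + 2) = -s^2 - 7*s - 6 changes sign at s = -1 inside [-3, 1], so split the integral there.
∫[-3,-1] (-s^2 - 7*s - 6) ds = 22/3.
∫[-1,1] (-s^2 - 7*s - 6) ds = -38/3; the area of that piece is 38/3.
Total area = 22/3 + 38/3 = 20.

20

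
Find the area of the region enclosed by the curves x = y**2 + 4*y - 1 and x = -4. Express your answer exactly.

Both boundary curves give x as a function of y, so integrate with respect to y. Setting them equal: y**2 + 4*y + 3 = 0, i.e. (y + 1)*(y + 3) = 0, so they meet at y = -3, -1.
For y in [-3, -1], x = y**2 + 4*y - 1 is on the left; area = ∫[-3,-1] (-(y**2 + 4*y + 3)) dy = 4/3.

4/3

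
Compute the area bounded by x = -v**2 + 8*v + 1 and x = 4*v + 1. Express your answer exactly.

Both boundary curves give x as a function of v, so integrate with respect to v. Setting them equal: -v**2 + 4*v = 0, i.e. -v*(v - 4) = 0, so they meet at v = 0, 4.
For v in [0, 4], x = -v**2 + 8*v + 1 is on the right; area = ∫[0,4] (-v**2 + 4*v) dv = 32/3.

32/3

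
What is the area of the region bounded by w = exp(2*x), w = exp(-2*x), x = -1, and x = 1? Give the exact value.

The difference (exp(2*x)) - (exp(-2*x)) = exp(2*x) - exp(-2*x) changes sign at x = 0 inside [-1, 1], so split the integral there.
∫[-1,0] (exp(2*x) - exp(-2*x)) dx = -exp(2)/2 - exp(-2)/2 + 1; the area of that piece is -1 + exp(-2)/2 + exp(2)/2.
∫[0,1] (exp(2*x) - exp(-2*x)) dx = -1 + exp(-2)/2 + exp(2)/2.
Total area = (-1 + exp(-2)/2 + exp(2)/2) + (-1 + exp(-2)/2 + exp(2)/2) = -2 + exp(-2) + exp(2).

-2 + exp(-2) + exp(2)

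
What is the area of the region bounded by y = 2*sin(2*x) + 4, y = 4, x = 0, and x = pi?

4

The difference (2*sin(2*x) + 4) - (4) = 2*sin(2*x) changes sign at x = pi/2 inside [0, pi], so split the integral there.
∫[0,pi/2] (2*sin(2*x)) dx = 2.
∫[pi/2,pi] (2*sin(2*x)) dx = -2; the area of that piece is 2.
Total area = 2 + 2 = 4.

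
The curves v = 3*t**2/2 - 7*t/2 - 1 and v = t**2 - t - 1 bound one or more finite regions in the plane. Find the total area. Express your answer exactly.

125/12

Set the curves equal: 3*t**2/2 - 7*t/2 - 1 = t**2 - t - 1, so t**2/2 - 5*t/2 = 0, which factors as t*(t - 5)/2 = 0. The curves meet at t = 0, 5.
On [0, 5], v = t**2 - t - 1 is on top; that piece has area ∫[0,5] (-(t**2/2 - 5*t/2)) dt = 125/12.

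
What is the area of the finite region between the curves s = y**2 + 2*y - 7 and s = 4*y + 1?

36

Both boundary curves give s as a function of y, so integrate with respect to y. Setting them equal: y**2 - 2*y - 8 = 0, i.e. (y - 4)*(y + 2) = 0, so they meet at y = -2, 4.
For y in [-2, 4], s = y**2 + 2*y - 7 is on the left; area = ∫[-2,4] (-(y**2 - 2*y - 8)) dy = 36.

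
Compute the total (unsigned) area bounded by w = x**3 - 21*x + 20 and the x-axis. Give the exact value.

999/4

The curve meets the x-axis where x**3 - 21*x + 20 = 0, i.e. (x - 4)*(x - 1)*(x + 5) = 0, at x = -5, 1, 4.
On [-5, 1] the curve lies above the axis; ∫[-5,1] (x**3 - 21*x + 20) dx = 216, giving area 216.
On [1, 4] the curve lies below the axis; ∫[1,4] (x**3 - 21*x + 20) dx = -135/4, giving area 135/4.
Total area = 216 + 135/4 = 999/4.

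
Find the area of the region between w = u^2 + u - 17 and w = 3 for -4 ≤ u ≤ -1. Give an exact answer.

On [-4, -1], (u^2 + u - 17) - (3) = u^2 + u - 20 is ≤ 0 throughout, so the area is a single integral of |u^2 + u - 20|.
∫[-4,-1] (u^2 + u - 20) du = -93/2; the area of that piece is 93/2.

93/2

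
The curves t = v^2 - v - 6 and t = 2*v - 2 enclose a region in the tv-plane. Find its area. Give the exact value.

Both boundary curves give t as a function of v, so integrate with respect to v. Setting them equal: v^2 - 3*v - 4 = 0, i.e. (v - 4)*(v + 1) = 0, so they meet at v = -1, 4.
For v in [-1, 4], t = v^2 - v - 6 is on the left; area = ∫[-1,4] (-(v^2 - 3*v - 4)) dv = 125/6.

125/6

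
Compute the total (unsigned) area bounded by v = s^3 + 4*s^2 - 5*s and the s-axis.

The curve meets the s-axis where s^3 + 4*s^2 - 5*s = 0, i.e. s*(s - 1)*(s + 5) = 0, at s = -5, 0, 1.
On [-5, 0] the curve lies above the axis; ∫[-5,0] (s^3 + 4*s^2 - 5*s) ds = 875/12, giving area 875/12.
On [0, 1] the curve lies below the axis; ∫[0,1] (s^3 + 4*s^2 - 5*s) ds = -11/12, giving area 11/12.
Total area = 875/12 + 11/12 = 443/6.

443/6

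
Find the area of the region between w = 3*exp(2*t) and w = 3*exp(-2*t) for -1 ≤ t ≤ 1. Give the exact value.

The difference (3*exp(2*t)) - (3*exp(-2*t)) = 3*exp(2*t) - 3*exp(-2*t) changes sign at t = 0 inside [-1, 1], so split the integral there.
∫[-1,0] (3*exp(2*t) - 3*exp(-2*t)) dt = -3*exp(2)/2 - 3*exp(-2)/2 + 3; the area of that piece is -3 + 3*exp(-2)/2 + 3*exp(2)/2.
∫[0,1] (3*exp(2*t) - 3*exp(-2*t)) dt = -3 + 3*exp(-2)/2 + 3*exp(2)/2.
Total area = (-3 + 3*exp(-2)/2 + 3*exp(2)/2) + (-3 + 3*exp(-2)/2 + 3*exp(2)/2) = -6 + 3*exp(-2) + 3*exp(2).

-6 + 3*exp(-2) + 3*exp(2)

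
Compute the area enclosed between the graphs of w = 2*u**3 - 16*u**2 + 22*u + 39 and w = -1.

443/3

Set the curves equal: 2*u**3 - 16*u**2 + 22*u + 39 = -1, so 2*u**3 - 16*u**2 + 22*u + 40 = 0, which factors as 2*(u - 5)*(u - 4)*(u + 1) = 0. The curves meet at u = -1, 4, 5.
On [-1, 4], w = 2*u**3 - 16*u**2 + 22*u + 39 is on top; that piece has area ∫[-1,4] (2*u**3 - 16*u**2 + 22*u + 40) du = 875/6.
On [4, 5], w = -1 is on top; that piece has area ∫[4,5] (-(2*u**3 - 16*u**2 + 22*u + 40)) du = 11/6.
Total enclosed area = 875/6 + 11/6 = 443/3.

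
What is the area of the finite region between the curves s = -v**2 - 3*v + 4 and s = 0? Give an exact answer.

Both boundary curves give s as a function of v, so integrate with respect to v. Setting them equal: -v**2 - 3*v + 4 = 0, i.e. -(v - 1)*(v + 4) = 0, so they meet at v = -4, 1.
For v in [-4, 1], s = -v**2 - 3*v + 4 is on the right; area = ∫[-4,1] (-v**2 - 3*v + 4) dv = 125/6.

125/6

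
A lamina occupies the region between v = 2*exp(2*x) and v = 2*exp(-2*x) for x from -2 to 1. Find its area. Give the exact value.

The difference (2*exp(2*x)) - (2*exp(-2*x)) = 2*exp(2*x) - 2*exp(-2*x) changes sign at x = 0 inside [-2, 1], so split the integral there.
∫[-2,0] (2*exp(2*x) - 2*exp(-2*x)) dx = -exp(4) - exp(-4) + 2; the area of that piece is -2 + exp(-4) + exp(4).
∫[0,1] (2*exp(2*x) - 2*exp(-2*x)) dx = -2 + exp(-2) + exp(2).
Total area = (-2 + exp(-4) + exp(4)) + (-2 + exp(-2) + exp(2)) = -4 + exp(-4) + exp(-2) + exp(2) + exp(4).

-4 + exp(-4) + exp(-2) + exp(2) + exp(4)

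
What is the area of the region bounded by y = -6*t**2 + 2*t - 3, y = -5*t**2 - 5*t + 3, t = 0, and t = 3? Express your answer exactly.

The difference (-6*t**2 + 2*t - 3) - (-5*t**2 - 5*t + 3) = -t**2 + 7*t - 6 changes sign at t = 1 inside [0, 3], so split the integral there.
∫[0,1] (-t**2 + 7*t - 6) dt = -17/6; the area of that piece is 17/6.
∫[1,3] (-t**2 + 7*t - 6) dt = 22/3.
Total area = 17/6 + 22/3 = 61/6.

61/6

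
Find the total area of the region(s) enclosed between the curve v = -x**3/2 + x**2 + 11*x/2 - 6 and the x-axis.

937/24

The curve meets the x-axis where -x**3/2 + x**2 + 11*x/2 - 6 = 0, i.e. -(x - 4)*(x - 1)*(x + 3)/2 = 0, at x = -3, 1, 4.
On [-3, 1] the curve lies below the axis; ∫[-3,1] (-x**3/2 + x**2 + 11*x/2 - 6) dx = -80/3, giving area 80/3.
On [1, 4] the curve lies above the axis; ∫[1,4] (-x**3/2 + x**2 + 11*x/2 - 6) dx = 99/8, giving area 99/8.
Total area = 80/3 + 99/8 = 937/24.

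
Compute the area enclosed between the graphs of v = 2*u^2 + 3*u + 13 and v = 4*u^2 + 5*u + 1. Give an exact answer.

Set the curves equal: 2*u^2 + 3*u + 13 = 4*u^2 + 5*u + 1, so -2*u^2 - 2*u + 12 = 0, which factors as -2*(u - 2)*(u + 3) = 0. The curves meet at u = -3, 2.
On [-3, 2], v = 2*u^2 + 3*u + 13 is on top; that piece has area ∫[-3,2] (-2*u^2 - 2*u + 12) du = 125/3.

125/3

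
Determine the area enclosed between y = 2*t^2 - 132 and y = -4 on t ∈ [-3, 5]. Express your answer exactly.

2768/3

On [-3, 5], (2*t^2 - 132) - (-4) = 2*t^2 - 128 is ≤ 0 throughout, so the area is a single integral of |2*t^2 - 128|.
∫[-3,5] (2*t^2 - 128) dt = -2768/3; the area of that piece is 2768/3.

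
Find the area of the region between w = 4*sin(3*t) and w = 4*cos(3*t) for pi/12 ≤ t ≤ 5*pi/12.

On [pi/12, 5*pi/12], (4*sin(3*t)) - (4*cos(3*t)) = 4*sin(3*t) - 4*cos(3*t) is ≥ 0 throughout, so the area is a single integral of |4*sin(3*t) - 4*cos(3*t)|.
∫[pi/12,5*pi/12] (4*sin(3*t) - 4*cos(3*t)) dt = 8*sqrt(2)/3.

8*sqrt(2)/3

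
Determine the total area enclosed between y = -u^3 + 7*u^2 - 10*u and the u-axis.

253/12

The curve meets the u-axis where -u^3 + 7*u^2 - 10*u = 0, i.e. -u*(u - 5)*(u - 2) = 0, at u = 0, 2, 5.
On [0, 2] the curve lies below the axis; ∫[0,2] (-u^3 + 7*u^2 - 10*u) du = -16/3, giving area 16/3.
On [2, 5] the curve lies above the axis; ∫[2,5] (-u^3 + 7*u^2 - 10*u) du = 63/4, giving area 63/4.
Total area = 16/3 + 63/4 = 253/12.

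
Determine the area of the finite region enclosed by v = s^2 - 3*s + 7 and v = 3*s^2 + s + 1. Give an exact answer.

64/3

Set the curves equal: s^2 - 3*s + 7 = 3*s^2 + s + 1, so -2*s^2 - 4*s + 6 = 0, which factors as -2*(s - 1)*(s + 3) = 0. The curves meet at s = -3, 1.
On [-3, 1], v = s^2 - 3*s + 7 is on top; that piece has area ∫[-3,1] (-2*s^2 - 4*s + 6) ds = 64/3.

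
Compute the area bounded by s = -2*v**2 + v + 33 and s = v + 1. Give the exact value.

Both boundary curves give s as a function of v, so integrate with respect to v. Setting them equal: -2*v**2 + 32 = 0, i.e. -2*(v - 4)*(v + 4) = 0, so they meet at v = -4, 4.
For v in [-4, 4], s = -2*v**2 + v + 33 is on the right; area = ∫[-4,4] (-2*v**2 + 32) dv = 512/3.

512/3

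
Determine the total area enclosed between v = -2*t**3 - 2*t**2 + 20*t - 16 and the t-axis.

The curve meets the t-axis where -2*t**3 - 2*t**2 + 20*t - 16 = 0, i.e. -2*(t - 2)*(t - 1)*(t + 4) = 0, at t = -4, 1, 2.
On [-4, 1] the curve lies below the axis; ∫[-4,1] (-2*t**3 - 2*t**2 + 20*t - 16) dt = -875/6, giving area 875/6.
On [1, 2] the curve lies above the axis; ∫[1,2] (-2*t**3 - 2*t**2 + 20*t - 16) dt = 11/6, giving area 11/6.
Total area = 875/6 + 11/6 = 443/3.

443/3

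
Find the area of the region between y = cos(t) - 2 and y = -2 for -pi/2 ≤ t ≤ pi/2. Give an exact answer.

On [-pi/2, pi/2], (cos(t) - 2) - (-2) = cos(t) is ≥ 0 throughout, so the area is a single integral of |cos(t)|.
∫[-pi/2,pi/2] (cos(t)) dt = 2.

2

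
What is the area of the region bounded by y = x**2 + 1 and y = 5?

32/3

Set the curves equal: x**2 + 1 = 5, so x**2 - 4 = 0, which factors as (x - 2)*(x + 2) = 0. The curves meet at x = -2, 2.
On [-2, 2], y = 5 is on top; that piece has area ∫[-2,2] (-(x**2 - 4)) dx = 32/3.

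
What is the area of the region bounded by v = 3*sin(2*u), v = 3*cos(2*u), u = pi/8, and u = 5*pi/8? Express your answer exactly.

3*sqrt(2)

On [pi/8, 5*pi/8], (3*sin(2*u)) - (3*cos(2*u)) = 3*sin(2*u) - 3*cos(2*u) is ≥ 0 throughout, so the area is a single integral of |3*sin(2*u) - 3*cos(2*u)|.
∫[pi/8,5*pi/8] (3*sin(2*u) - 3*cos(2*u)) du = 3*sqrt(2).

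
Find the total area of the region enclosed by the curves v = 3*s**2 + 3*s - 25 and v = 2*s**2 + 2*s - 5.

243/2

Set the curves equal: 3*s**2 + 3*s - 25 = 2*s**2 + 2*s - 5, so s**2 + s - 20 = 0, which factors as (s - 4)*(s + 5) = 0. The curves meet at s = -5, 4.
On [-5, 4], v = 2*s**2 + 2*s - 5 is on top; that piece has area ∫[-5,4] (-(s**2 + s - 20)) ds = 243/2.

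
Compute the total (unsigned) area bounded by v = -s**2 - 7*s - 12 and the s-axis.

1/6

The curve meets the s-axis where -s**2 - 7*s - 12 = 0, i.e. -(s + 3)*(s + 4) = 0, at s = -4, -3.
On [-4, -3] the curve lies above the axis; ∫[-4,-3] (-s**2 - 7*s - 12) ds = 1/6, giving area 1/6.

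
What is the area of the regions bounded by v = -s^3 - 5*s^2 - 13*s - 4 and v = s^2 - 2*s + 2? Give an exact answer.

Set the curves equal: -s^3 - 5*s^2 - 13*s - 4 = s^2 - 2*s + 2, so -s^3 - 6*s^2 - 11*s - 6 = 0, which factors as -(s + 1)*(s + 2)*(s + 3) = 0. The curves meet at s = -3, -2, -1.
On [-3, -2], v = s^2 - 2*s + 2 is on top; that piece has area ∫[-3,-2] (-(-s^3 - 6*s^2 - 11*s - 6)) ds = 1/4.
On [-2, -1], v = -s^3 - 5*s^2 - 13*s - 4 is on top; that piece has area ∫[-2,-1] (-s^3 - 6*s^2 - 11*s - 6) ds = 1/4.
Total enclosed area = 1/4 + 1/4 = 1/2.

1/2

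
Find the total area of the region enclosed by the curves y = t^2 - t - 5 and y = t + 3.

36

Set the curves equal: t^2 - t - 5 = t + 3, so t^2 - 2*t - 8 = 0, which factors as (t - 4)*(t + 2) = 0. The curves meet at t = -2, 4.
On [-2, 4], y = t + 3 is on top; that piece has area ∫[-2,4] (-(t^2 - 2*t - 8)) dt = 36.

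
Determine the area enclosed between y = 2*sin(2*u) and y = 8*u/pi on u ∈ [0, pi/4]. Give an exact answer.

1 - pi/4

On [0, pi/4], (2*sin(2*u)) - (8*u/pi) = -8*u/pi + 2*sin(2*u) is ≥ 0 throughout, so the area is a single integral of |-8*u/pi + 2*sin(2*u)|.
∫[0,pi/4] (-8*u/pi + 2*sin(2*u)) du = 1 - pi/4.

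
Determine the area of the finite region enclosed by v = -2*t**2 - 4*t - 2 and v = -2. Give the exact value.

8/3

Set the curves equal: -2*t**2 - 4*t - 2 = -2, so -2*t**2 - 4*t = 0, which factors as -2*t*(t + 2) = 0. The curves meet at t = -2, 0.
On [-2, 0], v = -2*t**2 - 4*t - 2 is on top; that piece has area ∫[-2,0] (-2*t**2 - 4*t) dt = 8/3.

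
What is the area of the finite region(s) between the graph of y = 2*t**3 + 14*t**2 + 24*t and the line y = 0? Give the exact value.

The curve meets the t-axis where 2*t**3 + 14*t**2 + 24*t = 0, i.e. 2*t*(t + 3)*(t + 4) = 0, at t = -4, -3, 0.
On [-4, -3] the curve lies above the axis; ∫[-4,-3] (2*t**3 + 14*t**2 + 24*t) dt = 7/6, giving area 7/6.
On [-3, 0] the curve lies below the axis; ∫[-3,0] (2*t**3 + 14*t**2 + 24*t) dt = -45/2, giving area 45/2.
Total area = 7/6 + 45/2 = 71/3.

71/3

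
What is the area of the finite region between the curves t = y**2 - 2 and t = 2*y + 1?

Both boundary curves give t as a function of y, so integrate with respect to y. Setting them equal: y**2 - 2*y - 3 = 0, i.e. (y - 3)*(y + 1) = 0, so they meet at y = -1, 3.
For y in [-1, 3], t = y**2 - 2 is on the left; area = ∫[-1,3] (-(y**2 - 2*y - 3)) dy = 32/3.

32/3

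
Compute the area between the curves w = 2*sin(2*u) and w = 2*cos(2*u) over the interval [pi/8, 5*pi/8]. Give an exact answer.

2*sqrt(2)

On [pi/8, 5*pi/8], (2*sin(2*u)) - (2*cos(2*u)) = 2*sin(2*u) - 2*cos(2*u) is ≥ 0 throughout, so the area is a single integral of |2*sin(2*u) - 2*cos(2*u)|.
∫[pi/8,5*pi/8] (2*sin(2*u) - 2*cos(2*u)) du = 2*sqrt(2).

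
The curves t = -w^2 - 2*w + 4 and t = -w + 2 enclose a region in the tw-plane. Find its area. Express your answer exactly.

9/2

Both boundary curves give t as a function of w, so integrate with respect to w. Setting them equal: -w^2 - w + 2 = 0, i.e. -(w - 1)*(w + 2) = 0, so they meet at w = -2, 1.
For w in [-2, 1], t = -w^2 - 2*w + 4 is on the right; area = ∫[-2,1] (-w^2 - w + 2) dw = 9/2.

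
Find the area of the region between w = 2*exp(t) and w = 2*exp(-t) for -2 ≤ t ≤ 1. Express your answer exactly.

The difference (2*exp(t)) - (2*exp(-t)) = 2*exp(t) - 2*exp(-t) changes sign at t = 0 inside [-2, 1], so split the integral there.
∫[-2,0] (2*exp(t) - 2*exp(-t)) dt = -2*exp(2) - 2*exp(-2) + 4; the area of that piece is -4 + 2*exp(-2) + 2*exp(2).
∫[0,1] (2*exp(t) - 2*exp(-t)) dt = -4 + 2*exp(-1) + 2*exp(1).
Total area = (-4 + 2*exp(-2) + 2*exp(2)) + (-4 + 2*exp(-1) + 2*exp(1)) = -8 + 2*exp(-2) + 2*exp(-1) + 2*exp(1) + 2*exp(2).

-8 + 2*exp(-2) + 2*exp(-1) + 2*exp(1) + 2*exp(2)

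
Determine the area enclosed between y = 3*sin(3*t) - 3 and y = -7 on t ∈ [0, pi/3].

2 + 4*pi/3

On [0, pi/3], (3*sin(3*t) - 3) - (-7) = 3*sin(3*t) + 4 is ≥ 0 throughout, so the area is a single integral of |3*sin(3*t) + 4|.
∫[0,pi/3] (3*sin(3*t) + 4) dt = 2 + 4*pi/3.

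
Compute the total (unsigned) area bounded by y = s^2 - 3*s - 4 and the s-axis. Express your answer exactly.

The curve meets the s-axis where s^2 - 3*s - 4 = 0, i.e. (s - 4)*(s + 1) = 0, at s = -1, 4.
On [-1, 4] the curve lies below the axis; ∫[-1,4] (s^2 - 3*s - 4) ds = -125/6, giving area 125/6.

125/6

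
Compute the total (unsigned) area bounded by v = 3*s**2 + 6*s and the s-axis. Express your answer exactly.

The curve meets the s-axis where 3*s**2 + 6*s = 0, i.e. 3*s*(s + 2) = 0, at s = -2, 0.
On [-2, 0] the curve lies below the axis; ∫[-2,0] (3*s**2 + 6*s) ds = -4, giving area 4.

4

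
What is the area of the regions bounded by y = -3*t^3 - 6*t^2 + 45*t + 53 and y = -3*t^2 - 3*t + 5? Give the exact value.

863/2

Set the curves equal: -3*t^3 - 6*t^2 + 45*t + 53 = -3*t^2 - 3*t + 5, so -3*t^3 - 3*t^2 + 48*t + 48 = 0, which factors as -3*(t - 4)*(t + 1)*(t + 4) = 0. The curves meet at t = -4, -1, 4.
On [-4, -1], y = -3*t^2 - 3*t + 5 is on top; that piece has area ∫[-4,-1] (-(-3*t^3 - 3*t^2 + 48*t + 48)) dt = 351/4.
On [-1, 4], y = -3*t^3 - 6*t^2 + 45*t + 53 is on top; that piece has area ∫[-1,4] (-3*t^3 - 3*t^2 + 48*t + 48) dt = 1375/4.
Total enclosed area = 351/4 + 1375/4 = 863/2.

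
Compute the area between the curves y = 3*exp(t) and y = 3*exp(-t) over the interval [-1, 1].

-12 + 6*exp(-1) + 6*exp(1)

The difference (3*exp(t)) - (3*exp(-t)) = 3*exp(t) - 3*exp(-t) changes sign at t = 0 inside [-1, 1], so split the integral there.
∫[-1,0] (3*exp(t) - 3*exp(-t)) dt = -3*exp(1) - 3*exp(-1) + 6; the area of that piece is -6 + 3*exp(-1) + 3*exp(1).
∫[0,1] (3*exp(t) - 3*exp(-t)) dt = -6 + 3*exp(-1) + 3*exp(1).
Total area = (-6 + 3*exp(-1) + 3*exp(1)) + (-6 + 3*exp(-1) + 3*exp(1)) = -12 + 6*exp(-1) + 6*exp(1).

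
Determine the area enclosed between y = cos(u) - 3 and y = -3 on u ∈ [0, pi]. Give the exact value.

2

The difference (cos(u) - 3) - (-3) = cos(u) changes sign at u = pi/2 inside [0, pi], so split the integral there.
∫[0,pi/2] (cos(u)) du = 1.
∫[pi/2,pi] (cos(u)) du = -1; the area of that piece is 1.
Total area = 1 + 1 = 2.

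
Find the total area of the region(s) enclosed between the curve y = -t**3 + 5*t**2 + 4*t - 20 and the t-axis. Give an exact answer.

937/12

The curve meets the t-axis where -t**3 + 5*t**2 + 4*t - 20 = 0, i.e. -(t - 5)*(t - 2)*(t + 2) = 0, at t = -2, 2, 5.
On [-2, 2] the curve lies below the axis; ∫[-2,2] (-t**3 + 5*t**2 + 4*t - 20) dt = -160/3, giving area 160/3.
On [2, 5] the curve lies above the axis; ∫[2,5] (-t**3 + 5*t**2 + 4*t - 20) dt = 99/4, giving area 99/4.
Total area = 160/3 + 99/4 = 937/12.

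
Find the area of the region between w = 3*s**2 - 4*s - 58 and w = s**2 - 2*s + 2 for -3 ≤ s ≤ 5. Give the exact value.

On [-3, 5], (3*s**2 - 4*s - 58) - (s**2 - 2*s + 2) = 2*s**2 - 2*s - 60 is ≤ 0 throughout, so the area is a single integral of |2*s**2 - 2*s - 60|.
∫[-3,5] (2*s**2 - 2*s - 60) ds = -1184/3; the area of that piece is 1184/3.

1184/3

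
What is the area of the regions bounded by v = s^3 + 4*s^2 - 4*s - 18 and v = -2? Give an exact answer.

148/3

Set the curves equal: s^3 + 4*s^2 - 4*s - 18 = -2, so s^3 + 4*s^2 - 4*s - 16 = 0, which factors as (s - 2)*(s + 2)*(s + 4) = 0. The curves meet at s = -4, -2, 2.
On [-4, -2], v = s^3 + 4*s^2 - 4*s - 18 is on top; that piece has area ∫[-4,-2] (s^3 + 4*s^2 - 4*s - 16) ds = 20/3.
On [-2, 2], v = -2 is on top; that piece has area ∫[-2,2] (-(s^3 + 4*s^2 - 4*s - 16)) ds = 128/3.
Total enclosed area = 20/3 + 128/3 = 148/3.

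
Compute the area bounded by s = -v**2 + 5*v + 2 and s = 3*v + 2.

4/3

Both boundary curves give s as a function of v, so integrate with respect to v. Setting them equal: -v**2 + 2*v = 0, i.e. -v*(v - 2) = 0, so they meet at v = 0, 2.
For v in [0, 2], s = -v**2 + 5*v + 2 is on the right; area = ∫[0,2] (-v**2 + 2*v) dv = 4/3.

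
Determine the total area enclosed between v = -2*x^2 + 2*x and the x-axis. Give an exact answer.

The curve meets the x-axis where -2*x^2 + 2*x = 0, i.e. -2*x*(x - 1) = 0, at x = 0, 1.
On [0, 1] the curve lies above the axis; ∫[0,1] (-2*x^2 + 2*x) dx = 1/3, giving area 1/3.

1/3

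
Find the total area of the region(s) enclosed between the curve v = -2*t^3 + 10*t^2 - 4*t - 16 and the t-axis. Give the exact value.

The curve meets the t-axis where -2*t^3 + 10*t^2 - 4*t - 16 = 0, i.e. -2*(t - 4)*(t - 2)*(t + 1) = 0, at t = -1, 2, 4.
On [-1, 2] the curve lies below the axis; ∫[-1,2] (-2*t^3 + 10*t^2 - 4*t - 16) dt = -63/2, giving area 63/2.
On [2, 4] the curve lies above the axis; ∫[2,4] (-2*t^3 + 10*t^2 - 4*t - 16) dt = 32/3, giving area 32/3.
Total area = 63/2 + 32/3 = 253/6.

253/6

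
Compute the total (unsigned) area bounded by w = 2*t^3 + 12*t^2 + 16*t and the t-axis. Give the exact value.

16

The curve meets the t-axis where 2*t^3 + 12*t^2 + 16*t = 0, i.e. 2*t*(t + 2)*(t + 4) = 0, at t = -4, -2, 0.
On [-4, -2] the curve lies above the axis; ∫[-4,-2] (2*t^3 + 12*t^2 + 16*t) dt = 8, giving area 8.
On [-2, 0] the curve lies below the axis; ∫[-2,0] (2*t^3 + 12*t^2 + 16*t) dt = -8, giving area 8.
Total area = 8 + 8 = 16.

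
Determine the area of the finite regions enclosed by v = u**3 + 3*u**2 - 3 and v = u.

8

Set the curves equal: u**3 + 3*u**2 - 3 = u, so u**3 + 3*u**2 - u - 3 = 0, which factors as (u - 1)*(u + 1)*(u + 3) = 0. The curves meet at u = -3, -1, 1.
On [-3, -1], v = u**3 + 3*u**2 - 3 is on top; that piece has area ∫[-3,-1] (u**3 + 3*u**2 - u - 3) du = 4.
On [-1, 1], v = u is on top; that piece has area ∫[-1,1] (-(u**3 + 3*u**2 - u - 3)) du = 4.
Total enclosed area = 4 + 4 = 8.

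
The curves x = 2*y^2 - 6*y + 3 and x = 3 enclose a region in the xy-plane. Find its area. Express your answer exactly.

Both boundary curves give x as a function of y, so integrate with respect to y. Setting them equal: 2*y^2 - 6*y = 0, i.e. 2*y*(y - 3) = 0, so they meet at y = 0, 3.
For y in [0, 3], x = 2*y^2 - 6*y + 3 is on the left; area = ∫[0,3] (-(2*y^2 - 6*y)) dy = 9.

9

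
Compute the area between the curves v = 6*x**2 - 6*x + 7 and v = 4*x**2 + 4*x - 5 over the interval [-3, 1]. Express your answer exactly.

On [-3, 1], (6*x**2 - 6*x + 7) - (4*x**2 + 4*x - 5) = 2*x**2 - 10*x + 12 is ≥ 0 throughout, so the area is a single integral of |2*x**2 - 10*x + 12|.
∫[-3,1] (2*x**2 - 10*x + 12) dx = 320/3.

320/3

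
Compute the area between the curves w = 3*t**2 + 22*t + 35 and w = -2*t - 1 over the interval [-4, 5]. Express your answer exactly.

The difference (3*t**2 + 22*t + 35) - (-2*t - 1) = 3*t**2 + 24*t + 36 changes sign at t = -2 inside [-4, 5], so split the integral there.
∫[-4,-2] (3*t**2 + 24*t + 36) dt = -16; the area of that piece is 16.
∫[-2,5] (3*t**2 + 24*t + 36) dt = 637.
Total area = 16 + 637 = 653.

653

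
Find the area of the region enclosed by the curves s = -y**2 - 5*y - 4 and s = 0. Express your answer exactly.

9/2

Both boundary curves give s as a function of y, so integrate with respect to y. Setting them equal: -y**2 - 5*y - 4 = 0, i.e. -(y + 1)*(y + 4) = 0, so they meet at y = -4, -1.
For y in [-4, -1], s = -y**2 - 5*y - 4 is on the right; area = ∫[-4,-1] (-y**2 - 5*y - 4) dy = 9/2.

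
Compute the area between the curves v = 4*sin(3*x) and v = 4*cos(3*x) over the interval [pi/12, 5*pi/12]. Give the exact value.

8*sqrt(2)/3

On [pi/12, 5*pi/12], (4*sin(3*x)) - (4*cos(3*x)) = 4*sin(3*x) - 4*cos(3*x) is ≥ 0 throughout, so the area is a single integral of |4*sin(3*x) - 4*cos(3*x)|.
∫[pi/12,5*pi/12] (4*sin(3*x) - 4*cos(3*x)) dx = 8*sqrt(2)/3.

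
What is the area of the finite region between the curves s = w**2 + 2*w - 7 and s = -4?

Both boundary curves give s as a function of w, so integrate with respect to w. Setting them equal: w**2 + 2*w - 3 = 0, i.e. (w - 1)*(w + 3) = 0, so they meet at w = -3, 1.
For w in [-3, 1], s = w**2 + 2*w - 7 is on the left; area = ∫[-3,1] (-(w**2 + 2*w - 3)) dw = 32/3.

32/3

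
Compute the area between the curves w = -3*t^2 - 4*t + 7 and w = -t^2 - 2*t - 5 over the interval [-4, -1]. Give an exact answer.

61/3

The difference (-3*t^2 - 4*t + 7) - (-t^2 - 2*t - 5) = -2*t^2 - 2*t + 12 changes sign at t = -3 inside [-4, -1], so split the integral there.
∫[-4,-3] (-2*t^2 - 2*t + 12) dt = -17/3; the area of that piece is 17/3.
∫[-3,-1] (-2*t^2 - 2*t + 12) dt = 44/3.
Total area = 17/3 + 44/3 = 61/3.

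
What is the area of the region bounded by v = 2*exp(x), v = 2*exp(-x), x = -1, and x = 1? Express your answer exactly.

-8 + 4*exp(-1) + 4*exp(1)

The difference (2*exp(x)) - (2*exp(-x)) = 2*exp(x) - 2*exp(-x) changes sign at x = 0 inside [-1, 1], so split the integral there.
∫[-1,0] (2*exp(x) - 2*exp(-x)) dx = -2*exp(1) - 2*exp(-1) + 4; the area of that piece is -4 + 2*exp(-1) + 2*exp(1).
∫[0,1] (2*exp(x) - 2*exp(-x)) dx = -4 + 2*exp(-1) + 2*exp(1).
Total area = (-4 + 2*exp(-1) + 2*exp(1)) + (-4 + 2*exp(-1) + 2*exp(1)) = -8 + 4*exp(-1) + 4*exp(1).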